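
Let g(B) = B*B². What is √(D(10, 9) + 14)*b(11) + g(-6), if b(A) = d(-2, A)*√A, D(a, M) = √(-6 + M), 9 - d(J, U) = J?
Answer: -216 + 11*√(154 + 11*√3) ≈ -71.296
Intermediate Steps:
d(J, U) = 9 - J
g(B) = B³
b(A) = 11*√A (b(A) = (9 - 1*(-2))*√A = (9 + 2)*√A = 11*√A)
√(D(10, 9) + 14)*b(11) + g(-6) = √(√(-6 + 9) + 14)*(11*√11) + (-6)³ = √(√3 + 14)*(11*√11) - 216 = √(14 + √3)*(11*√11) - 216 = 11*√11*√(14 + √3) - 216 = -216 + 11*√11*√(14 + √3)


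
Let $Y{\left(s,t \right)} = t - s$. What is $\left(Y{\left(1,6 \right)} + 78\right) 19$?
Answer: $1577$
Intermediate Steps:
$\left(Y{\left(1,6 \right)} + 78\right) 19 = \left(\left(6 - 1\right) + 78\right) 19 = \left(5 + 78\right) 19 = 83 \cdot 19 = 1577$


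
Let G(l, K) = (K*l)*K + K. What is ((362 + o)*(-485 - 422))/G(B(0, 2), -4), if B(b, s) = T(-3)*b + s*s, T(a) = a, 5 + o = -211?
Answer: -66211/30 ≈ -2207.0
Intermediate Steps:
o = -216 (o = -5 - 211 = -216)
B(b, s) = s² - 3*b (B(b, s) = -3*b + s*s = -3*b + s² = s² - 3*b)
G(l, K) = K + l*K² (G(l, K) = l*K² + K = K + l*K²)
((362 + o)*(-485 - 422))/G(B(0, 2), -4) = ((362 - 216)*(-485 - 422))/((-4*(1 - 4*(2² - 3*0)))) = (146*(-907))/((-4*(1 - 4*(4 + 0)))) = -132422*(-1/(4*(1 - 4*4))) = -132422*(-1/(4*(1 - 16))) = -132422/((-4*(-15))) = -132422/60 = -132422*1/60 = -66211/30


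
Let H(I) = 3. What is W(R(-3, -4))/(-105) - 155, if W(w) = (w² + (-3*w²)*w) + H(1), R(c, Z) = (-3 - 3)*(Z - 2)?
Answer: 40798/35 ≈ 1165.7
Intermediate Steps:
R(c, Z) = 12 - 6*Z (R(c, Z) = -6*(-2 + Z) = 12 - 6*Z)
W(w) = 3 + w² - 3*w³ (W(w) = (w² + (-3*w²)*w) + 3 = (w² - 3*w³) + 3 = 3 + w² - 3*w³)
W(R(-3, -4))/(-105) - 155 = (3 + (12 - 6*(-4))² - 3*(12 - 6*(-4))³)/(-105) - 155 = -(3 + (12 + 24)² - 3*(12 + 24)³)/105 - 155 = -(3 + 36² - 3*36³)/105 - 155 = -(3 + 1296 - 3*46656)/105 - 155 = -(3 + 1296 - 139968)/105 - 155 = -1/105*(-138669) - 155 = 46223/35 - 155 = 40798/35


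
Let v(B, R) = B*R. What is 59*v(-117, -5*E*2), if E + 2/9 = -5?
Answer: -360490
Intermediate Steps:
E = -47/9 (E = -2/9 - 5 = -47/9 ≈ -5.2222)
59*v(-117, -5*E*2) = 59*(-117*(-5*(-47/9))*2) = 59*(-3055*2) = 59*(-117*470/9) = 59*(-6110) = -360490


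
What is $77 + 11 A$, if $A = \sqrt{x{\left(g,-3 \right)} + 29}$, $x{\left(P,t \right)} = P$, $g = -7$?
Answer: $77 + 11 \sqrt{22} \approx 128.59$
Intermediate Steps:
$A = \sqrt{22}$ ($A = \sqrt{-7 + 29} = \sqrt{22} \approx 4.6904$)
$77 + 11 A = 77 + 11 \sqrt{22}$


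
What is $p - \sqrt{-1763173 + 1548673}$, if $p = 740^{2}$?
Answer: $547600 - 10 i \sqrt{2145} \approx 5.476 \cdot 10^{5} - 463.14 i$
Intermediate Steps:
$p = 547600$
$p - \sqrt{-1763173 + 1548673} = 547600 - \sqrt{-1763173 + 1548673} = 547600 - \sqrt{-214500} = 547600 - 10 i \sqrt{2145}$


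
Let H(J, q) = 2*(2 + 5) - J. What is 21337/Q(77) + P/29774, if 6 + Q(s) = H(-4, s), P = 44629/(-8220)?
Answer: 435172124401/244742280 ≈ 1778.1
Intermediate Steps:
P = -44629/8220 (P = 44629*(-1/8220) = -44629/8220 ≈ -5.4293)
H(J, q) = 14 - J (H(J, q) = 2*7 - J = 14 - J)
Q(s) = 12 (Q(s) = -6 + (14 - 1*(-4)) = -6 + (14 + 4) = -6 + 18 = 12)
21337/Q(77) + P/29774 = 21337/12 - 44629/8220/29774 = 21337*(1/12) - 44629/8220*1/29774 = 21337/12 - 44629/244742280 = 435172124401/244742280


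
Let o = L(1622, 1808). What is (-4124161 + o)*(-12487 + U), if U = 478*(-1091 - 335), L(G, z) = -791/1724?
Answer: 4935195378620825/1724 ≈ 2.8626e+12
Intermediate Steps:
L(G, z) = -791/1724 (L(G, z) = -791*1/1724 = -791/1724)
o = -791/1724 ≈ -0.45882
U = -681628 (U = 478*(-1426) = -681628)
(-4124161 + o)*(-12487 + U) = (-4124161 - 791/1724)*(-12487 - 681628) = -7110054355/1724*(-694115) = 4935195378620825/1724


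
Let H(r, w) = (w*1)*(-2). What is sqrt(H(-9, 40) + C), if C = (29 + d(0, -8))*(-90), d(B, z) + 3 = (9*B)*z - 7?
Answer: I*sqrt(1790) ≈ 42.308*I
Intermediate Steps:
H(r, w) = -2*w (H(r, w) = w*(-2) = -2*w)
d(B, z) = -10 + 9*B*z (d(B, z) = -3 + ((9*B)*z - 7) = -3 + (9*B*z - 7) = -3 + (-7 + 9*B*z) = -10 + 9*B*z)
C = -1710 (C = (29 + (-10 + 9*0*(-8)))*(-90) = (29 + (-10 + 0))*(-90) = (29 - 10)*(-90) = 19*(-90) = -1710)
sqrt(H(-9, 40) + C) = sqrt(-2*40 - 1710) = sqrt(-80 - 1710) = sqrt(-1790) = I*sqrt(1790)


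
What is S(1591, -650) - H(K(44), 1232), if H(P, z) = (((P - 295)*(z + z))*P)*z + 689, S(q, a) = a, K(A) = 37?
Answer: 28978294469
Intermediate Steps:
H(P, z) = 689 + 2*P*z²*(-295 + P) (H(P, z) = (((-295 + P)*(2*z))*P)*z + 689 = ((2*z*(-295 + P))*P)*z + 689 = (2*P*z*(-295 + P))*z + 689 = 2*P*z²*(-295 + P) + 689 = 689 + 2*P*z²*(-295 + P))
S(1591, -650) - H(K(44), 1232) = -650 - (689 - 590*37*1232² + 2*37²*1232²) = -650 - (689 - 590*37*1517824 + 2*1369*1517824) = -650 - (689 - 33134097920 + 4155802112) = -650 - 1*(-28978295119) = -650 + 28978295119 = 28978294469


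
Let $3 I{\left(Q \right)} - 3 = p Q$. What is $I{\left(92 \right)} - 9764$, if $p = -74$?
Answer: $- \frac{36097}{3} \approx -12032.0$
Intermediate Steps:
$I{\left(Q \right)} = 1 - \frac{74 Q}{3}$ ($I{\left(Q \right)} = 1 + \frac{\left(-74\right) Q}{3} = 1 - \frac{74 Q}{3}$)
$I{\left(92 \right)} - 9764 = \left(1 - \frac{6808}{3}\right) - 9764 = - \frac{6805}{3} - 9764 = - \frac{36097}{3}$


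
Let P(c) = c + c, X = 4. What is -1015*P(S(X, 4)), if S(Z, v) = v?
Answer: -8120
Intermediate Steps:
P(c) = 2*c
-1015*P(S(X, 4)) = -2030*4 = -1015*8 = -8120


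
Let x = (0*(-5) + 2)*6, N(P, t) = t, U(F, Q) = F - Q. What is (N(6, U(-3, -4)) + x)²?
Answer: 169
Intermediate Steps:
x = 12 (x = (0 + 2)*6 = 2*6 = 12)
(N(6, U(-3, -4)) + x)² = ((-3 - 1*(-4)) + 12)² = ((-3 + 4) + 12)² = (1 + 12)² = 13² = 169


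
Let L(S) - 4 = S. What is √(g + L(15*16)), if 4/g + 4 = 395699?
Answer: 4*√2387761727555/395695 ≈ 15.620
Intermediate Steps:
L(S) = 4 + S
g = 4/395695 (g = 4/(-4 + 395699) = 4/395695 ≈ 1.0109e-5)
√(g + L(15*16)) = √(4/395695 + (4 + 15*16)) = √(4/395695 + (4 + 240)) = √(4/395695 + 244) = √(96549584/395695) = 4*√2387761727555/395695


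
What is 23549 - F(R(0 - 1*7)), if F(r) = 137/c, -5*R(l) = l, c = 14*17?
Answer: 5604525/238 ≈ 23548.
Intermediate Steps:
c = 238
R(l) = -l/5
F(r) = 137/238
23549 - F(R(0 - 1*7)) = 23549 - 1*137/238 = 23549 - 137/238 = 5604525/238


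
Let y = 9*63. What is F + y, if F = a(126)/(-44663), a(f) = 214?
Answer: 25323707/44663 ≈ 567.00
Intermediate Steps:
y = 567
F = -214/44663 (F = 214/(-44663) = 214*(-1/44663) = -214/44663 ≈ -0.0047914)
F + y = -214/44663 + 567 = 25323707/44663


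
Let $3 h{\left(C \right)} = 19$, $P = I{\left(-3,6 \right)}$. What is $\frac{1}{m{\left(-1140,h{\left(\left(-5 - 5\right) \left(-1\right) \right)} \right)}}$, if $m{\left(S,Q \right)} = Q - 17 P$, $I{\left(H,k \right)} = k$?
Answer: $- \frac{3}{287} \approx -0.010453$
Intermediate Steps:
$P = 6$
$h{\left(C \right)} = \frac{19}{3}$ ($h{\left(C \right)} = \frac{1}{3} \cdot 19 = \frac{19}{3}$)
$m{\left(S,Q \right)} = -102 + Q$ ($m{\left(S,Q \right)} = Q - 102 = -102 + Q$)
$\frac{1}{m{\left(-1140,h{\left(\left(-5 - 5\right) \left(-1\right) \right)} \right)}} = \frac{1}{-102 + \frac{19}{3}} = \frac{1}{- \frac{287}{3}} = - \frac{3}{287}$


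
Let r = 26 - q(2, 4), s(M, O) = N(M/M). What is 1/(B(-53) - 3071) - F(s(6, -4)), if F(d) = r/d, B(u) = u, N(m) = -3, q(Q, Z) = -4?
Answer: 31239/3124 ≈ 9.9997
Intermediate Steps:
s(M, O) = -3
r = 30 (r = 26 - 1*(-4) = 26 + 4 = 30)
F(d) = 30/d
1/(B(-53) - 3071) - F(s(6, -4)) = 1/(-53 - 3071) - 30/(-3) = 1/(-3124) - 30*(-1)/3 = -1/3124 - 1*(-10) = -1/3124 + 10 = 31239/3124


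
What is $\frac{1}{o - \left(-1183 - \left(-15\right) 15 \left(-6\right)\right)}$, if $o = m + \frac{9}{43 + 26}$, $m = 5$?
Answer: $\frac{23}{58377} \approx 0.00039399$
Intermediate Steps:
$o = \frac{118}{23}$ ($o = 5 + \frac{9}{43 + 26} = 5 + \frac{9}{69} = 5 + 9 \cdot \frac{1}{69} = 5 + \frac{3}{23} = \frac{118}{23} \approx 5.1304$)
$\frac{1}{o - \left(-1183 - \left(-15\right) 15 \left(-6\right)\right)} = \frac{1}{\frac{118}{23} - \left(-1183 - \left(-15\right) 15 \left(-6\right)\right)} = \frac{1}{\frac{118}{23} + \left(\left(-225\right) \left(-6\right) + 1183\right)} = \frac{1}{\frac{118}{23} + \left(1350 + 1183\right)} = \frac{1}{\frac{118}{23} + 2533} = \frac{1}{\frac{58377}{23}} = \frac{23}{58377}$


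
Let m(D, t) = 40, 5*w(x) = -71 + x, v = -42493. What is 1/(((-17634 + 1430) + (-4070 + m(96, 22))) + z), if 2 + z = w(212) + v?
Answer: -5/313504 ≈ -1.5949e-5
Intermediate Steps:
w(x) = -71/5 + x/5 (w(x) = (-71 + x)/5 = -71/5 + x/5)
z = -212334/5 (z = -2 + ((-71/5 + (⅕)*212) - 42493) = -2 + ((-71/5 + 212/5) - 42493) = -2 + (141/5 - 42493) = -2 - 212324/5 = -212334/5 ≈ -42467.)
1/(((-17634 + 1430) + (-4070 + m(96, 22))) + z) = 1/(((-17634 + 1430) + (-4070 + 40)) - 212334/5) = 1/((-16204 - 4030) - 212334/5) = 1/(-20234 - 212334/5) = 1/(-313504/5) = -5/313504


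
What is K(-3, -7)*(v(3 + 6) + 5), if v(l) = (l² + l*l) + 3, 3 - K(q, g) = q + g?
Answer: 2210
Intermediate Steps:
K(q, g) = 3 - g - q (K(q, g) = 3 - (q + g) = 3 - (g + q) = 3 + (-g - q) = 3 - g - q)
v(l) = 3 + 2*l² (v(l) = (l² + l²) + 3 = 2*l² + 3 = 3 + 2*l²)
K(-3, -7)*(v(3 + 6) + 5) = (3 - 1*(-7) - 1*(-3))*((3 + 2*(3 + 6)²) + 5) = (3 + 7 + 3)*((3 + 2*9²) + 5) = 13*((3 + 2*81) + 5) = 13*((3 + 162) + 5) = 13*(165 + 5) = 13*170 = 2210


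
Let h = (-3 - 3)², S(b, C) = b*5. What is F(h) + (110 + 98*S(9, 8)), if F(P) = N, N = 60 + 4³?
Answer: 4644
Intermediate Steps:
S(b, C) = 5*b
N = 124 (N = 60 + 64 = 124)
h = 36 (h = (-6)² = 36)
F(P) = 124
F(h) + (110 + 98*S(9, 8)) = 124 + (110 + 98*(5*9)) = 124 + (110 + 98*45) = 124 + (110 + 4410) = 124 + 4520 = 4644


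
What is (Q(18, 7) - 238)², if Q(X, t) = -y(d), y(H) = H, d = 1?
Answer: 57121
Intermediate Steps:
Q(X, t) = -1 (Q(X, t) = -1*1 = -1)
(Q(18, 7) - 238)² = (-1 - 238)² = (-239)² = 57121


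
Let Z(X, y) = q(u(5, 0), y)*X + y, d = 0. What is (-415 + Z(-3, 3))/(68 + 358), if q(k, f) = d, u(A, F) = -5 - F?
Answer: -206/213 ≈ -0.96714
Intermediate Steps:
q(k, f) = 0
Z(X, y) = y (Z(X, y) = 0*X + y = 0 + y = y)
(-415 + Z(-3, 3))/(68 + 358) = (-415 + 3)/(68 + 358) = -412/426 = -412*1/426 = -206/213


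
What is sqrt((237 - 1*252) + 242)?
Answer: sqrt(227) ≈ 15.067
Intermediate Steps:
sqrt((237 - 1*252) + 242) = sqrt((237 - 252) + 242) = sqrt(-15 + 242) = sqrt(227)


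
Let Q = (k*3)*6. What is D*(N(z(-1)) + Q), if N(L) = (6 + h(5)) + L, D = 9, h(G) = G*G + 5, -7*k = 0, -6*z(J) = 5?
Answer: 633/2 ≈ 316.50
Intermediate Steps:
z(J) = -5/6 (z(J) = -1/6*5 = -5/6)
k = 0 (k = -1/7*0 = 0)
h(G) = 5 + G**2 (h(G) = G**2 + 5 = 5 + G**2)
N(L) = 36 + L (N(L) = (6 + (5 + 5**2)) + L = (6 + (5 + 25)) + L = (6 + 30) + L = 36 + L)
Q = 0 (Q = (0*3)*6 = 0*6 = 0)
D*(N(z(-1)) + Q) = 9*((36 - 5/6) + 0) = 9*(211/6 + 0) = 9*(211/6) = 633/2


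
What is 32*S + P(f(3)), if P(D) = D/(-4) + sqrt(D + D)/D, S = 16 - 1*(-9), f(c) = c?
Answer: 3197/4 + sqrt(6)/3 ≈ 800.07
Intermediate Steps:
S = 25 (S = 16 + 9 = 25)
P(D) = -D/4 + sqrt(2)/sqrt(D) (P(D) = D*(-1/4) + sqrt(2*D)/D = -D/4 + (sqrt(2)*sqrt(D))/D = -D/4 + sqrt(2)/sqrt(D))
32*S + P(f(3)) = 32*25 + (-1/4*3 + sqrt(2)/sqrt(3)) = 800 + (-3/4 + sqrt(2)*(sqrt(3)/3)) = 800 + (-3/4 + sqrt(6)/3) = 3197/4 + sqrt(6)/3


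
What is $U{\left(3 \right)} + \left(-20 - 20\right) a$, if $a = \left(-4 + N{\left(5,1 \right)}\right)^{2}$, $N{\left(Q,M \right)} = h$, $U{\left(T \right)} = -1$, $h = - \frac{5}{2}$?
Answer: $-1691$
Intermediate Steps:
$h = - \frac{5}{2}$ ($h = \left(-5\right) \frac{1}{2} = - \frac{5}{2} \approx -2.5$)
$N{\left(Q,M \right)} = - \frac{5}{2}$
$a = \frac{169}{4}$ ($a = \left(-4 - \frac{5}{2}\right)^{2} = \left(- \frac{13}{2}\right)^{2} = \frac{169}{4} \approx 42.25$)
$U{\left(3 \right)} + \left(-20 - 20\right) a = -1 + \left(-20 - 20\right) \frac{169}{4} = -1 - 1690 = -1691$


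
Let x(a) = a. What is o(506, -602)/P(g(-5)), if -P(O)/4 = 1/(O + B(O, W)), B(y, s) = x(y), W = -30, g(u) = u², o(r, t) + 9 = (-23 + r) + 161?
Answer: -15875/2 ≈ -7937.5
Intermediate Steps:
o(r, t) = 129 + r (o(r, t) = -9 + ((-23 + r) + 161) = -9 + (138 + r) = 129 + r)
B(y, s) = y
P(O) = -2/O (P(O) = -4/(O + O) = -4*1/(2*O) = -2/O)
o(506, -602)/P(g(-5)) = (129 + 506)/((-2/((-5)²))) = 635/((-2/25)) = 635/((-2*1/25)) = 635/(-2/25) = 635*(-25/2) = -15875/2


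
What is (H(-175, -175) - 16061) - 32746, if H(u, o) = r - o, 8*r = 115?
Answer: -388941/8 ≈ -48618.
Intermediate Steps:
r = 115/8 (r = (⅛)*115 = 115/8 ≈ 14.375)
H(u, o) = 115/8 - o
(H(-175, -175) - 16061) - 32746 = ((115/8 - 1*(-175)) - 16061) - 32746 = ((115/8 + 175) - 16061) - 32746 = (1515/8 - 16061) - 32746 = -126973/8 - 32746 = -388941/8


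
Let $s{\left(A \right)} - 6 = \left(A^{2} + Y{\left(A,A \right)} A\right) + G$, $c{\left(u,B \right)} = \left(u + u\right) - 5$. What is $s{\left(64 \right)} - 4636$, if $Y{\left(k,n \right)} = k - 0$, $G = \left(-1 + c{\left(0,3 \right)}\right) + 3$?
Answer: $3559$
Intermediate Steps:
$c{\left(u,B \right)} = -5 + 2 u$ ($c{\left(u,B \right)} = 2 u - 5 = -5 + 2 u$)
$G = -3$ ($G = \left(-1 + \left(-5 + 2 \cdot 0\right)\right) + 3 = \left(-1 + \left(-5 + 0\right)\right) + 3 = \left(-1 - 5\right) + 3 = -6 + 3 = -3$)
$Y{\left(k,n \right)} = k$ ($Y{\left(k,n \right)} = k + 0 = k$)
$s{\left(A \right)} = 3 + 2 A^{2}$ ($s{\left(A \right)} = 6 - \left(3 - A^{2} - A A\right) = 6 + \left(\left(A^{2} + A^{2}\right) - 3\right) = 6 + \left(2 A^{2} - 3\right) = 6 + \left(-3 + 2 A^{2}\right) = 3 + 2 A^{2}$)
$s{\left(64 \right)} - 4636 = \left(3 + 2 \cdot 64^{2}\right) - 4636 = \left(3 + 2 \cdot 4096\right) - 4636 = \left(3 + 8192\right) - 4636 = 8195 - 4636 = 3559$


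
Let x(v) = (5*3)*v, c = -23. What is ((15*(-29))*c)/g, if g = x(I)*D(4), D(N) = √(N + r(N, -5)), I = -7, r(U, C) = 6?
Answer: -667*√10/70 ≈ -30.132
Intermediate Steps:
D(N) = √(6 + N) (D(N) = √(N + 6) = √(6 + N))
x(v) = 15*v
g = -105*√10 (g = (15*(-7))*√(6 + 4) = -105*√10 ≈ -332.04)
((15*(-29))*c)/g = ((15*(-29))*(-23))/((-105*√10)) = (-435*(-23))*(-√10/1050) = 10005*(-√10/1050) = -667*√10/70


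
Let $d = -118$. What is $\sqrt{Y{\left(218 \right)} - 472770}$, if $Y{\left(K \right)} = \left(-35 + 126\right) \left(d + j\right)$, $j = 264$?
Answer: $2 i \sqrt{114871} \approx 677.85 i$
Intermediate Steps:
$Y{\left(K \right)} = 13286$ ($Y{\left(K \right)} = \left(-35 + 126\right) \left(-118 + 264\right) = 91 \cdot 146 = 13286$)
$\sqrt{Y{\left(218 \right)} - 472770} = \sqrt{13286 - 472770} = \sqrt{-459484} = 2 i \sqrt{114871}$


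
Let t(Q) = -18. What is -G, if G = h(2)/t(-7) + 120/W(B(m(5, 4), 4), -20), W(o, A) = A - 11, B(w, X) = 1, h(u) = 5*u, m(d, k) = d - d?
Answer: 1235/279 ≈ 4.4265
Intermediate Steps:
m(d, k) = 0
W(o, A) = -11 + A
G = -1235/279 (G = (5*2)/(-18) + 120/(-11 - 20) = 10*(-1/18) + 120/(-31) = -5/9 + 120*(-1/31) = -5/9 - 120/31 = -1235/279 ≈ -4.4265)
-G = -1*(-1235/279) = 1235/279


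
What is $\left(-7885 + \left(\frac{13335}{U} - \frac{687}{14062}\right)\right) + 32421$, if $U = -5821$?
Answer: $\frac{2008200359675}{81854902} \approx 24534.0$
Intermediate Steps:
$\left(-7885 + \left(\frac{13335}{U} - \frac{687}{14062}\right)\right) + 32421 = \left(-7885 + \left(\frac{13335}{-5821} - \frac{687}{14062}\right)\right) + 32421 = \left(-7885 + \left(13335 \left(- \frac{1}{5821}\right) - \frac{687}{14062}\right)\right) + 32421 = \left(-7885 - \frac{191515797}{81854902}\right) + 32421 = - \frac{645617418067}{81854902} + 32421 = \frac{2008200359675}{81854902}$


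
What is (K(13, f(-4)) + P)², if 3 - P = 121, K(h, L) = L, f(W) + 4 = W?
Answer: 15876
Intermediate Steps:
f(W) = -4 + W
P = -118 (P = 3 - 1*121 = 3 - 121 = -118)
(K(13, f(-4)) + P)² = ((-4 - 4) - 118)² = (-8 - 118)² = (-126)² = 15876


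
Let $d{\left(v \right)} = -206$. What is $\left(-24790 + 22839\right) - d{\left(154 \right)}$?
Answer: $-1745$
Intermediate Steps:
$\left(-24790 + 22839\right) - d{\left(154 \right)} = \left(-24790 + 22839\right) - -206 = -1951 + 206 = -1745$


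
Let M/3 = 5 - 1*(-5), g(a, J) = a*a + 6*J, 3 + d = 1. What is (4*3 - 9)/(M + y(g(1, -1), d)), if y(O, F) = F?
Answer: 3/28 ≈ 0.10714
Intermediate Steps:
d = -2 (d = -3 + 1 = -2)
g(a, J) = a**2 + 6*J
M = 30 (M = 3*(5 - 1*(-5)) = 3*(5 + 5) = 3*10 = 30)
(4*3 - 9)/(M + y(g(1, -1), d)) = (4*3 - 9)/(30 - 2) = (12 - 9)/28 = 3*(1/28) = 3/28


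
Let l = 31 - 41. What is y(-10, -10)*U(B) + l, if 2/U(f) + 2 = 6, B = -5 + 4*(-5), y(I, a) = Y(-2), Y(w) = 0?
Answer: -10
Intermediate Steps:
y(I, a) = 0
B = -25 (B = -5 - 20 = -25)
U(f) = ½ (U(f) = 2/(-2 + 6) = 2/4 = 2*(¼) = ½)
l = -10
y(-10, -10)*U(B) + l = 0*(½) - 10 = 0 - 10 = -10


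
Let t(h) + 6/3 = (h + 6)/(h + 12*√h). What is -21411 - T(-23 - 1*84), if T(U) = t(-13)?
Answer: -3361220/157 - 84*I*√13/2041 ≈ -21409.0 - 0.14839*I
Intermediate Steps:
t(h) = -2 + (6 + h)/(h + 12*√h) (t(h) = -2 + (h + 6)/(h + 12*√h) = -2 + (6 + h)/(h + 12*√h))
T(U) = (19 - 24*I*√13)/(-13 + 12*I*√13) (T(U) = (6 - 1*(-13) - 24*I*√13)/(-13 + 12*√(-13)) = (6 + 13 - 24*I*√13)/(-13 + 12*(I*√13)) = (6 + 13 - 24*I*√13)/(-13 + 12*I*√13) = (19 - 24*I*√13)/(-13 + 12*I*√13))
-21411 - T(-23 - 1*84) = -21411 - (-307/157 + 84*I*√13/2041) = -21411 + (307/157 - 84*I*√13/2041) = -3361220/157 - 84*I*√13/2041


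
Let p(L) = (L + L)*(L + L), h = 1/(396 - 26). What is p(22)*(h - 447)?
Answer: -160096552/185 ≈ -8.6539e+5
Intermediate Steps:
h = 1/370 ≈ 0.0027027
p(L) = 4*L**2 (p(L) = (2*L)*(2*L) = 4*L**2)
p(22)*(h - 447) = (4*22**2)*(1/370 - 447) = (4*484)*(-165389/370) = 1936*(-165389/370) = -160096552/185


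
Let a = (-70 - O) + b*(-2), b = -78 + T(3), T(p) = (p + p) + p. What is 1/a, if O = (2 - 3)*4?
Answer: 1/72 ≈ 0.013889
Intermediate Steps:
O = -4 (O = -1*4 = -4)
T(p) = 3*p (T(p) = 2*p + p = 3*p)
b = -69 (b = -78 + 3*3 = -78 + 9 = -69)
a = 72 (a = (-70 - 1*(-4)) - 69*(-2) = (-70 + 4) + 138 = -66 + 138 = 72)
1/a = 1/72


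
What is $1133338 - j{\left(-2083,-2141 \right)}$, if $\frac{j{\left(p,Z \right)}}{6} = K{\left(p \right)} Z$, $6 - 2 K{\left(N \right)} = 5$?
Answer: $1139761$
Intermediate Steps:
$K{\left(N \right)} = \frac{1}{2}$ ($K{\left(N \right)} = 3 - \frac{5}{2} = \frac{1}{2}$)
$j{\left(p,Z \right)} = 3 Z$ ($j{\left(p,Z \right)} = 6 \frac{Z}{2} = 3 Z$)
$1133338 - j{\left(-2083,-2141 \right)} = 1133338 - 3 \left(-2141\right) = 1133338 - -6423 = 1133338 + 6423 = 1139761$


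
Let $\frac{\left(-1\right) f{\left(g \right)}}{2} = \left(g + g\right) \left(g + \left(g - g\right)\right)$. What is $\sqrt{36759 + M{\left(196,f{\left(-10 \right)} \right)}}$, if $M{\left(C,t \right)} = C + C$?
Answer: $\sqrt{37151} \approx 192.75$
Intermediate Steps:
$f{\left(g \right)} = - 4 g^{2}$ ($f{\left(g \right)} = - 2 \left(g + g\right) \left(g + \left(g - g\right)\right) = - 2 \cdot 2 g \left(g + 0\right) = - 2 \cdot 2 g g = - 2 \cdot 2 g^{2} = - 4 g^{2}$)
$M{\left(C,t \right)} = 2 C$
$\sqrt{36759 + M{\left(196,f{\left(-10 \right)} \right)}} = \sqrt{36759 + 2 \cdot 196} = \sqrt{36759 + 392} = \sqrt{37151}$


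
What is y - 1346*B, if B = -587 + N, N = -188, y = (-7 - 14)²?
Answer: 1043591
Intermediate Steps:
y = 441 (y = (-21)² = 441)
B = -775 (B = -587 - 188 = -775)
y - 1346*B = 441 - 1346*(-775) = 441 + 1043150 = 1043591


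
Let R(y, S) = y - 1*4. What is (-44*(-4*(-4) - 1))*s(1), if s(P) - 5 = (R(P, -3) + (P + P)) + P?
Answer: -3300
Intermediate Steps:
R(y, S) = -4 + y (R(y, S) = y - 4 = -4 + y)
s(P) = 1 + 4*P (s(P) = 5 + (((-4 + P) + (P + P)) + P) = 5 + (((-4 + P) + 2*P) + P) = 5 + ((-4 + 3*P) + P) = 5 + (-4 + 4*P) = 1 + 4*P)
(-44*(-4*(-4) - 1))*s(1) = (-44*(-4*(-4) - 1))*(1 + 4*1) = (-44*(16 - 1))*(1 + 4) = -44*15*5 = -660*5 = -3300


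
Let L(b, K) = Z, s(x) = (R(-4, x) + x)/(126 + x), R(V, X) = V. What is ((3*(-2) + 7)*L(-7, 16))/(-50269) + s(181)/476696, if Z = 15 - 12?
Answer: -430139403/7356650585768 ≈ -5.8469e-5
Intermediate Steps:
Z = 3
s(x) = (-4 + x)/(126 + x)
L(b, K) = 3
((3*(-2) + 7)*L(-7, 16))/(-50269) + s(181)/476696 = ((3*(-2) + 7)*3)/(-50269) + ((-4 + 181)/(126 + 181))/476696 = ((-6 + 7)*3)*(-1/50269) + (177/307)*(1/476696) = (1*3)*(-1/50269) + ((1/307)*177)*(1/476696) = 3*(-1/50269) + (177/307)*(1/476696) = -3/50269 + 177/146345672 = -430139403/7356650585768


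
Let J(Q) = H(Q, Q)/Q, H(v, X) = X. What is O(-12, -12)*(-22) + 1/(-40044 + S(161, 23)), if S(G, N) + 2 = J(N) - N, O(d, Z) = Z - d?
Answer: -1/40068 ≈ -2.4958e-5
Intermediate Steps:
J(Q) = 1 (J(Q) = Q/Q = 1)
S(G, N) = -1 - N (S(G, N) = -2 + (1 - N) = -1 - N)
O(-12, -12)*(-22) + 1/(-40044 + S(161, 23)) = (-12 - 1*(-12))*(-22) + 1/(-40044 + (-1 - 1*23)) = (-12 + 12)*(-22) + 1/(-40044 + (-1 - 23)) = 0*(-22) + 1/(-40044 - 24) = 0 + 1/(-40068) = 0 - 1/40068 = -1/40068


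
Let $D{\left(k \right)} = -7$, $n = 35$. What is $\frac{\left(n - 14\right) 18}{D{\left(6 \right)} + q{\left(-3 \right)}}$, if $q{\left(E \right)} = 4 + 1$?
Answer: $-189$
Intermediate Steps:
$q{\left(E \right)} = 5$
$\frac{\left(n - 14\right) 18}{D{\left(6 \right)} + q{\left(-3 \right)}} = \frac{\left(35 - 14\right) 18}{-7 + 5} = \frac{\left(35 - 14\right) 18}{-2} = 21 \cdot 18 \left(- \frac{1}{2}\right) = 378 \left(- \frac{1}{2}\right) = -189$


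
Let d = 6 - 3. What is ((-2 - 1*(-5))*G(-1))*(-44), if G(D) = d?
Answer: -396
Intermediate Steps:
d = 3
G(D) = 3
((-2 - 1*(-5))*G(-1))*(-44) = ((-2 - 1*(-5))*3)*(-44) = ((-2 + 5)*3)*(-44) = (3*3)*(-44) = 9*(-44) = -396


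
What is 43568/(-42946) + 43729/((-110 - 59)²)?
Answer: 316819993/613290353 ≈ 0.51659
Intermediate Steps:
43568/(-42946) + 43729/((-110 - 59)²) = 43568*(-1/42946) + 43729/((-169)²) = -21784/21473 + 43729/28561 = 316819993/613290353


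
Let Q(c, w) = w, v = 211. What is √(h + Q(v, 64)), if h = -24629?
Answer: 17*I*√85 ≈ 156.73*I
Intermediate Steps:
√(h + Q(v, 64)) = √(-24629 + 64) = √(-24565) = 17*I*√85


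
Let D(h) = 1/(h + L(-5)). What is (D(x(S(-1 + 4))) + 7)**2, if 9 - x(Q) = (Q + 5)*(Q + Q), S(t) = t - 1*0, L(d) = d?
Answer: 94249/1936 ≈ 48.682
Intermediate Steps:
S(t) = t (S(t) = t + 0 = t)
x(Q) = 9 - 2*Q*(5 + Q) (x(Q) = 9 - (Q + 5)*(Q + Q) = 9 - (5 + Q)*2*Q = 9 - 2*Q*(5 + Q))
D(h) = 1/(-5 + h) (D(h) = 1/(h - 5) = 1/(-5 + h))
(D(x(S(-1 + 4))) + 7)**2 = (1/(-5 + (9 - 10*(-1 + 4) - 2*(-1 + 4)**2)) + 7)**2 = (1/(-5 + (9 - 10*3 - 2*3**2)) + 7)**2 = (1/(-5 + (9 - 30 - 2*9)) + 7)**2 = (1/(-5 + (9 - 30 - 18)) + 7)**2 = (1/(-5 - 39) + 7)**2 = (1/(-44) + 7)**2 = (-1/44 + 7)**2 = (307/44)**2 = 94249/1936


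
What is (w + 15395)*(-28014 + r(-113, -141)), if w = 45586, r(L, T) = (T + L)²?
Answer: 2225928462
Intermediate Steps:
r(L, T) = (L + T)²
(w + 15395)*(-28014 + r(-113, -141)) = (45586 + 15395)*(-28014 + (-113 - 141)²) = 60981*(-28014 + (-254)²) = 60981*(-28014 + 64516) = 60981*36502 = 2225928462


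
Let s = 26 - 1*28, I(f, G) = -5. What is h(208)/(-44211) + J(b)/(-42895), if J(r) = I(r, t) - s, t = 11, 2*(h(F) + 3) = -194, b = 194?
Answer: 4422133/1896430845 ≈ 0.0023318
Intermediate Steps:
h(F) = -100 (h(F) = -3 + (1/2)*(-194) = -3 - 97 = -100)
s = -2 (s = 26 - 28 = -2)
J(r) = -3 (J(r) = -5 - 1*(-2) = -5 + 2 = -3)
h(208)/(-44211) + J(b)/(-42895) = -100/(-44211) - 3/(-42895) = -100*(-1/44211) - 3*(-1/42895) = 100/44211 + 3/42895 = 4422133/1896430845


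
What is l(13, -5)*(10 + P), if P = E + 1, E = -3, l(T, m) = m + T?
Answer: 64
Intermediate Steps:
l(T, m) = T + m
P = -2 (P = -3 + 1 = -2)
l(13, -5)*(10 + P) = (13 - 5)*(10 - 2) = 8*8 = 64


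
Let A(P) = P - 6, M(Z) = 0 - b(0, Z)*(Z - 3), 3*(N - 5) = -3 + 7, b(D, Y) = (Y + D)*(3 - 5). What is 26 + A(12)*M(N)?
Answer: 838/3 ≈ 279.33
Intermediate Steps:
b(D, Y) = -2*D - 2*Y (b(D, Y) = (D + Y)*(-2) = -2*D - 2*Y)
N = 19/3 (N = 5 + (-3 + 7)/3 = 5 + (1/3)*4 = 5 + 4/3 = 19/3 ≈ 6.3333)
M(Z) = 2*Z*(-3 + Z) (M(Z) = 0 - (-2*0 - 2*Z)*(Z - 3) = 0 - (0 - 2*Z)*(-3 + Z) = 0 - (-2*Z)*(-3 + Z) = 0 - (-2)*Z*(-3 + Z) = 0 + 2*Z*(-3 + Z) = 2*Z*(-3 + Z))
A(P) = -6 + P
26 + A(12)*M(N) = 26 + (-6 + 12)*(2*(19/3)*(-3 + 19/3)) = 26 + 6*(2*(19/3)*(10/3)) = 26 + 6*(380/9) = 26 + 760/3 = 838/3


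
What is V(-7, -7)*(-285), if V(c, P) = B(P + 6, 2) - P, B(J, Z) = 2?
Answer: -2565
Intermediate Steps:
V(c, P) = 2 - P
V(-7, -7)*(-285) = (2 - 1*(-7))*(-285) = (2 + 7)*(-285) = 9*(-285) = -2565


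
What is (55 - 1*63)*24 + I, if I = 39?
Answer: -153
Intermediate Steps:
(55 - 1*63)*24 + I = (55 - 1*63)*24 + 39 = (55 - 63)*24 + 39 = -8*24 + 39 = -192 + 39 = -153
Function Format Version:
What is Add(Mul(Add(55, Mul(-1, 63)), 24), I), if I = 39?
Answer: -153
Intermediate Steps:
Add(Mul(Add(55, Mul(-1, 63)), 24), I) = Add(Mul(Add(55, Mul(-1, 63)), 24), 39) = Add(Mul(Add(55, -63), 24), 39) = Add(Mul(-8, 24), 39) = Add(-192, 39) = -153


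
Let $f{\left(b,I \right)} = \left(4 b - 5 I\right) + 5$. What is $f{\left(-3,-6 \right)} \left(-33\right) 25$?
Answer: $-18975$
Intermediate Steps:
$f{\left(b,I \right)} = 5 - 5 I + 4 b$ ($f{\left(b,I \right)} = \left(- 5 I + 4 b\right) + 5 = 5 - 5 I + 4 b$)
$f{\left(-3,-6 \right)} \left(-33\right) 25 = \left(5 - -30 + 4 \left(-3\right)\right) \left(-33\right) 25 = \left(5 + 30 - 12\right) \left(-33\right) 25 = 23 \left(-33\right) 25 = \left(-759\right) 25 = -18975$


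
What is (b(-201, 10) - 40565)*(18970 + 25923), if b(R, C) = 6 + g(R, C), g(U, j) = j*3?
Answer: -1819468397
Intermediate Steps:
g(U, j) = 3*j
b(R, C) = 6 + 3*C
(b(-201, 10) - 40565)*(18970 + 25923) = ((6 + 3*10) - 40565)*(18970 + 25923) = ((6 + 30) - 40565)*44893 = (36 - 40565)*44893 = -40529*44893 = -1819468397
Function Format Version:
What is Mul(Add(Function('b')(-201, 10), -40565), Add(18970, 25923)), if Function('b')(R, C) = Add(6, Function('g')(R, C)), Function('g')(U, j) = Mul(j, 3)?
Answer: -1819468397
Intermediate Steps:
Function('g')(U, j) = Mul(3, j)
Function('b')(R, C) = Add(6, Mul(3, C))
Mul(Add(Function('b')(-201, 10), -40565), Add(18970, 25923)) = Mul(Add(Add(6, Mul(3, 10)), -40565), Add(18970, 25923)) = Mul(Add(Add(6, 30), -40565), 44893) = Mul(Add(36, -40565), 44893) = Mul(-40529, 44893) = -1819468397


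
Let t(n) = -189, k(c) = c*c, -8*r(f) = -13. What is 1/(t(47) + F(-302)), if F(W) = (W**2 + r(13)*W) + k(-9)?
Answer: 4/362421 ≈ 1.1037e-5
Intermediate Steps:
r(f) = 13/8 (r(f) = -1/8*(-13) = 13/8)
k(c) = c**2
F(W) = 81 + W**2 + 13*W/8 (F(W) = (W**2 + 13*W/8) + (-9)**2 = (W**2 + 13*W/8) + 81 = 81 + W**2 + 13*W/8)
1/(t(47) + F(-302)) = 1/(-189 + (81 + (-302)**2 + (13/8)*(-302))) = 1/(-189 + (81 + 91204 - 1963/4)) = 1/(-189 + 363177/4) = 1/(362421/4) = 4/362421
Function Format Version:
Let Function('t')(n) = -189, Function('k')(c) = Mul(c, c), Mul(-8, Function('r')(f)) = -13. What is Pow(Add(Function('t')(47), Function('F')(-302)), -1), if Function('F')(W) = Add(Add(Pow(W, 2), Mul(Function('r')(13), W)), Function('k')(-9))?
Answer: Rational(4, 362421) ≈ 1.1037e-5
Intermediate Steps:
Function('r')(f) = Rational(13, 8) (Function('r')(f) = Mul(Rational(-1, 8), -13) = Rational(13, 8))
Function('k')(c) = Pow(c, 2)
Function('F')(W) = Add(81, Pow(W, 2), Mul(Rational(13, 8), W)) (Function('F')(W) = Add(Add(Pow(W, 2), Mul(Rational(13, 8), W)), Pow(-9, 2)) = Add(Add(Pow(W, 2), Mul(Rational(13, 8), W)), 81) = Add(81, Pow(W, 2), Mul(Rational(13, 8), W)))
Pow(Add(Function('t')(47), Function('F')(-302)), -1) = Pow(Add(-189, Add(81, Pow(-302, 2), Mul(Rational(13, 8), -302))), -1) = Pow(Add(-189, Add(81, 91204, Rational(-1963, 4))), -1) = Pow(Add(-189, Rational(363177, 4)), -1) = Pow(Rational(362421, 4), -1) = Rational(4, 362421)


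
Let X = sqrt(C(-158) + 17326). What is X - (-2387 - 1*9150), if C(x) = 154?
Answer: 11537 + 2*sqrt(4370) ≈ 11669.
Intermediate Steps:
X = 2*sqrt(4370) (X = sqrt(154 + 17326) = sqrt(17480) = 2*sqrt(4370) ≈ 132.21)
X - (-2387 - 1*9150) = 2*sqrt(4370) - (-2387 - 1*9150) = 2*sqrt(4370) - (-2387 - 9150) = 2*sqrt(4370) - 1*(-11537) = 2*sqrt(4370) + 11537 = 11537 + 2*sqrt(4370)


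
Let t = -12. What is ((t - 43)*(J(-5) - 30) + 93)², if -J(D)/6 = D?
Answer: 8649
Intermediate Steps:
J(D) = -6*D
((t - 43)*(J(-5) - 30) + 93)² = ((-12 - 43)*(-6*(-5) - 30) + 93)² = (-55*(30 - 30) + 93)² = (-55*0 + 93)² = (0 + 93)² = 93² = 8649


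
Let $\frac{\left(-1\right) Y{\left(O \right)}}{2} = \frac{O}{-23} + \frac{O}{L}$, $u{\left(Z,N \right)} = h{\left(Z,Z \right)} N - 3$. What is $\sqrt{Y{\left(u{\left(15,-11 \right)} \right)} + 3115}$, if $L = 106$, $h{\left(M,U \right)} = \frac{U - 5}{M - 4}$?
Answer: $\frac{\sqrt{4627453214}}{1219} \approx 55.804$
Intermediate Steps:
$h{\left(M,U \right)} = \frac{-5 + U}{-4 + M}$
$u{\left(Z,N \right)} = -3 + \frac{N \left(-5 + Z\right)}{-4 + Z}$ ($u{\left(Z,N \right)} = \frac{-5 + Z}{-4 + Z} N - 3 = \frac{N \left(-5 + Z\right)}{-4 + Z} - 3 = -3 + \frac{N \left(-5 + Z\right)}{-4 + Z}$)
$Y{\left(O \right)} = \frac{83 O}{1219}$ ($Y{\left(O \right)} = - 2 \left(\frac{O}{-23} + \frac{O}{106}\right) = - 2 \left(O \left(- \frac{1}{23}\right) + O \frac{1}{106}\right) = - 2 \left(- \frac{O}{23} + \frac{O}{106}\right) = - 2 \left(- \frac{83 O}{2438}\right) = \frac{83 O}{1219}$)
$\sqrt{Y{\left(u{\left(15,-11 \right)} \right)} + 3115} = \sqrt{\frac{83 \frac{12 - 45 - 11 \left(-5 + 15\right)}{-4 + 15}}{1219} + 3115} = \sqrt{\frac{83 \frac{12 - 45 - 110}{11}}{1219} + 3115} = \sqrt{\frac{83 \cdot \frac{1}{11} \left(-143\right)}{1219} + 3115} = \sqrt{\frac{83}{1219} \left(-13\right) + 3115} = \sqrt{- \frac{1079}{1219} + 3115} = \sqrt{\frac{3796106}{1219}} = \frac{\sqrt{4627453214}}{1219}$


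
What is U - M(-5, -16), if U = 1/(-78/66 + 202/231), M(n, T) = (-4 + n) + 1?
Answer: 337/71 ≈ 4.7465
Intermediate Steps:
M(n, T) = -3 + n
U = -231/71 (U = 1/(-78*1/66 + 202*(1/231)) = 1/(-13/11 + 202/231) = 1/(-71/231) = -231/71 ≈ -3.2535)
U - M(-5, -16) = -231/71 - (-3 - 5) = -231/71 - 1*(-8) = -231/71 + 8 = 337/71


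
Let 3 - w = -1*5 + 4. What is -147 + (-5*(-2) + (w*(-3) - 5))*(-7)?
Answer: -98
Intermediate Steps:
w = 4 (w = 3 - (-1*5 + 4) = 3 - (-5 + 4) = 3 - 1*(-1) = 3 + 1 = 4)
-147 + (-5*(-2) + (w*(-3) - 5))*(-7) = -147 + (-5*(-2) + (4*(-3) - 5))*(-7) = -147 + (10 + (-12 - 5))*(-7) = -147 + (10 - 17)*(-7) = -147 - 7*(-7) = -147 + 49 = -98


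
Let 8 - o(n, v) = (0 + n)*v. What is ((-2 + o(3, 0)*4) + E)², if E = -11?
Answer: 361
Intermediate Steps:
o(n, v) = 8 - n*v (o(n, v) = 8 - (0 + n)*v = 8 - n*v)
((-2 + o(3, 0)*4) + E)² = ((-2 + (8 - 1*3*0)*4) - 11)² = ((-2 + (8 + 0)*4) - 11)² = ((-2 + 8*4) - 11)² = ((-2 + 32) - 11)² = (30 - 11)² = 19² = 361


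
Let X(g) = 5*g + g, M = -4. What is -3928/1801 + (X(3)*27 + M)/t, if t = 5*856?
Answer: -7971879/3854140 ≈ -2.0684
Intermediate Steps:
t = 4280
X(g) = 6*g
-3928/1801 + (X(3)*27 + M)/t = -3928/1801 + ((6*3)*27 - 4)/4280 = -3928*1/1801 + (18*27 - 4)*(1/4280) = -3928/1801 + (486 - 4)*(1/4280) = -3928/1801 + 482*(1/4280) = -3928/1801 + 241/2140 = -7971879/3854140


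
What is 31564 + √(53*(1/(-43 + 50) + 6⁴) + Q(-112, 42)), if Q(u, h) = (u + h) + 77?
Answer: 31564 + √3366426/7 ≈ 31826.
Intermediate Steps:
Q(u, h) = 77 + h + u (Q(u, h) = (h + u) + 77 = 77 + h + u)
31564 + √(53*(1/(-43 + 50) + 6⁴) + Q(-112, 42)) = 31564 + √(53*(1/(-43 + 50) + 6⁴) + (77 + 42 - 112)) = 31564 + √(53*(1/7 + 1296) + 7) = 31564 + √(53*(⅐ + 1296) + 7) = 31564 + √(53*(9073/7) + 7) = 31564 + √(480869/7 + 7) = 31564 + √(480918/7) = 31564 + √3366426/7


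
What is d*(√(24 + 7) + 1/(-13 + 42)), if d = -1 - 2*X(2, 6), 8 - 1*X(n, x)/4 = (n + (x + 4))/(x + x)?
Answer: -57/29 - 57*√31 ≈ -319.33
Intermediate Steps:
X(n, x) = 32 - 2*(4 + n + x)/x (X(n, x) = 32 - 4*(n + (x + 4))/(x + x) = 32 - 4*(n + (4 + x))/(2*x) = 32 - 4*(4 + n + x)*1/(2*x) = 32 - 2*(4 + n + x)/x)
d = -57 (d = -1 - 4*(-4 - 1*2 + 15*6)/6 = -1 - 4*(-4 - 2 + 90)/6 = -1 - 4*84/6 = -1 - 2*28 = -1 - 56 = -57)
d*(√(24 + 7) + 1/(-13 + 42)) = -57*(√(24 + 7) + 1/(-13 + 42)) = -57*(√31 + 1/29) = -57*(1/29 + √31) = -57/29 - 57*√31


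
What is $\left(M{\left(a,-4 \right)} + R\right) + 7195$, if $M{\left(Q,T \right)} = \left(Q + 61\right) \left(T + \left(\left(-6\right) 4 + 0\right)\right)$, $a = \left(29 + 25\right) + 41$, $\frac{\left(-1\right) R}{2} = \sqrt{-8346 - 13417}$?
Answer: $2827 - 2 i \sqrt{21763} \approx 2827.0 - 295.05 i$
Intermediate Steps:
$R = - 2 i \sqrt{21763}$ ($R = - 2 \sqrt{-8346 - 13417} = - 2 \sqrt{-21763} = - 2 i \sqrt{21763} \approx - 295.05 i$)
$a = 95$ ($a = 54 + 41 = 95$)
$M{\left(Q,T \right)} = \left(-24 + T\right) \left(61 + Q\right)$ ($M{\left(Q,T \right)} = \left(61 + Q\right) \left(T + \left(-24 + 0\right)\right) = \left(61 + Q\right) \left(T - 24\right) = \left(61 + Q\right) \left(-24 + T\right) = \left(-24 + T\right) \left(61 + Q\right)$)
$\left(M{\left(a,-4 \right)} + R\right) + 7195 = \left(\left(-1464 - 2280 + 61 \left(-4\right) + 95 \left(-4\right)\right) - 2 i \sqrt{21763}\right) + 7195 = \left(\left(-1464 - 2280 - 244 - 380\right) - 2 i \sqrt{21763}\right) + 7195 = \left(-4368 - 2 i \sqrt{21763}\right) + 7195 = 2827 - 2 i \sqrt{21763}$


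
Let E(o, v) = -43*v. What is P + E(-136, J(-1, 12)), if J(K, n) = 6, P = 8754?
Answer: 8496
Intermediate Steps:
P + E(-136, J(-1, 12)) = 8754 - 43*6 = 8754 - 258 = 8496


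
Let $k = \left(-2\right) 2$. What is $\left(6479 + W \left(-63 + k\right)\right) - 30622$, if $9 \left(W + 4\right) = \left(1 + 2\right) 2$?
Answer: $- \frac{71759}{3} \approx -23920.0$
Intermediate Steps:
$W = - \frac{10}{3}$ ($W = -4 + \frac{\left(1 + 2\right) 2}{9} = -4 + \frac{3 \cdot 2}{9} = -4 + \frac{1}{9} \cdot 6 = -4 + \frac{2}{3} = - \frac{10}{3} \approx -3.3333$)
$k = -4$
$\left(6479 + W \left(-63 + k\right)\right) - 30622 = \left(6479 - \frac{10 \left(-63 - 4\right)}{3}\right) - 30622 = \left(6479 - - \frac{670}{3}\right) - 30622 = \left(6479 + \frac{670}{3}\right) - 30622 = \frac{20107}{3} - 30622 = - \frac{71759}{3}$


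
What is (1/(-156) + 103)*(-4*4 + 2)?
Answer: -112469/78 ≈ -1441.9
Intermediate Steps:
(1/(-156) + 103)*(-4*4 + 2) = (-1/156 + 103)*(-16 + 2) = (16067/156)*(-14) = -112469/78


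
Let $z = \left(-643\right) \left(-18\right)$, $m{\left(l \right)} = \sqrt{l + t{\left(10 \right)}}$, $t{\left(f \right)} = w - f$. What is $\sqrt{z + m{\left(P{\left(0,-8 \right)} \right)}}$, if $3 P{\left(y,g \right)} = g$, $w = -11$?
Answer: $\frac{\sqrt{104166 + 3 i \sqrt{213}}}{3} \approx 107.58 + 0.02261 i$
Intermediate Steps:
$P{\left(y,g \right)} = \frac{g}{3}$
$t{\left(f \right)} = -11 - f$
$m{\left(l \right)} = \sqrt{-21 + l}$ ($m{\left(l \right)} = \sqrt{l - 21} = \sqrt{-21 + l}$)
$z = 11574$
$\sqrt{z + m{\left(P{\left(0,-8 \right)} \right)}} = \sqrt{11574 + \sqrt{-21 + \frac{1}{3} \left(-8\right)}} = \sqrt{11574 + \sqrt{-21 - \frac{8}{3}}} = \sqrt{11574 + \sqrt{- \frac{71}{3}}} = \sqrt{11574 + \frac{i \sqrt{213}}{3}}$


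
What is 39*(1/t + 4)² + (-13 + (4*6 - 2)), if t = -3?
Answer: 1600/3 ≈ 533.33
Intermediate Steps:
39*(1/t + 4)² + (-13 + (4*6 - 2)) = 39*(1/(-3) + 4)² + (-13 + (4*6 - 2)) = 39*(-⅓ + 4)² + (-13 + (24 - 2)) = 39*(11/3)² + (-13 + 22) = 39*(121/9) + 9 = 1573/3 + 9 = 1600/3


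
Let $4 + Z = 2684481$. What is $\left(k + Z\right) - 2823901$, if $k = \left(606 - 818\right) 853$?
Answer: $-320260$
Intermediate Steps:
$Z = 2684477$ ($Z = -4 + 2684481 = 2684477$)
$k = -180836$ ($k = \left(-212\right) 853 = -180836$)
$\left(k + Z\right) - 2823901 = \left(-180836 + 2684477\right) - 2823901 = 2503641 - 2823901 = -320260$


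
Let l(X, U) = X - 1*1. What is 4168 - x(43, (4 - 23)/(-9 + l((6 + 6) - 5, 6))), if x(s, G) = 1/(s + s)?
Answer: 358447/86 ≈ 4168.0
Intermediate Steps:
l(X, U) = -1 + X (l(X, U) = X - 1 = -1 + X)
x(s, G) = 1/(2*s)
4168 - x(43, (4 - 23)/(-9 + l((6 + 6) - 5, 6))) = 4168 - 1/(2*43) = 4168 - 1*1/86 = 4168 - 1/86 = 358447/86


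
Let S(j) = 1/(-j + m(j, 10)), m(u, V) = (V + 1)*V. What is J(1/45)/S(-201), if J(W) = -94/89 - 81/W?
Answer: -100919189/89 ≈ -1.1339e+6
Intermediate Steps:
J(W) = -94/89 - 81/W (J(W) = -94*1/89 - 81/W = -94/89 - 81/W)
m(u, V) = V*(1 + V) (m(u, V) = (1 + V)*V = V*(1 + V))
S(j) = 1/(110 - j) (S(j) = 1/(-j + 10*(1 + 10)) = 1/(-j + 10*11) = 1/(-j + 110) = 1/(110 - j))
J(1/45)/S(-201) = (-94/89 - 81/(1/45))/((-1/(-110 - 201))) = (-94/89 - 81/1/45)/((-1/(-311))) = (-94/89 - 81*45)/((-1*(-1/311))) = (-94/89 - 3645)/(1/311) = -324499/89*311 = -100919189/89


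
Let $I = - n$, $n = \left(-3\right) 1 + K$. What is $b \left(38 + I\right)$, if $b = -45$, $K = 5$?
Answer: $-1620$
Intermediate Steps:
$n = 2$ ($n = \left(-3\right) 1 + 5 = -3 + 5 = 2$)
$I = -2$ ($I = \left(-1\right) 2 = -2$)
$b \left(38 + I\right) = - 45 \left(38 - 2\right) = \left(-45\right) 36 = -1620$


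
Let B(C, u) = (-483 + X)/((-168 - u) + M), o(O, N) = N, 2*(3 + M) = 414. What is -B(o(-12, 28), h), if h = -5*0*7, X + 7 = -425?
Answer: 305/12 ≈ 25.417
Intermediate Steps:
M = 204 (M = -3 + (1/2)*414 = -3 + 207 = 204)
X = -432 (X = -7 - 425 = -432)
h = 0 (h = 0*7 = 0)
B(C, u) = -915/(36 - u) (B(C, u) = (-483 - 432)/((-168 - u) + 204) = -915/(36 - u))
-B(o(-12, 28), h) = -915/(-36 + 0) = -915/(-36) = -915*(-1)/36 = -1*(-305/12) = 305/12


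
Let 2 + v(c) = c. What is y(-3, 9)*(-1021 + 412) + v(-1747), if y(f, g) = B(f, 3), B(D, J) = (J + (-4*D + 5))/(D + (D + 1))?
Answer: 687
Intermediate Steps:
v(c) = -2 + c
B(D, J) = (5 + J - 4*D)/(1 + 2*D) (B(D, J) = (J + (5 - 4*D))/(D + (1 + D)) = (5 + J - 4*D)/(1 + 2*D))
y(f, g) = (8 - 4*f)/(1 + 2*f) (y(f, g) = (5 + 3 - 4*f)/(1 + 2*f) = (8 - 4*f)/(1 + 2*f))
y(-3, 9)*(-1021 + 412) + v(-1747) = (4*(2 - 1*(-3))/(1 + 2*(-3)))*(-1021 + 412) + (-2 - 1747) = (4*(2 + 3)/(1 - 6))*(-609) - 1749 = (4*5/(-5))*(-609) - 1749 = (4*(-⅕)*5)*(-609) - 1749 = -4*(-609) - 1749 = 2436 - 1749 = 687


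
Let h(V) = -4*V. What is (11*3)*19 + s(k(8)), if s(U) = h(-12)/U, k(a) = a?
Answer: 633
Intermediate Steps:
s(U) = 48/U (s(U) = (-4*(-12))/U = 48/U)
(11*3)*19 + s(k(8)) = (11*3)*19 + 48/8 = 33*19 + 48*(1/8) = 627 + 6 = 633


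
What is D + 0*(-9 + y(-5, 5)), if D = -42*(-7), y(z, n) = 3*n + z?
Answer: 294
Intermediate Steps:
y(z, n) = z + 3*n
D = 294
D + 0*(-9 + y(-5, 5)) = 294 + 0*(-9 + (-5 + 3*5)) = 294 + 0*(-9 + (-5 + 15)) = 294 + 0*(-9 + 10) = 294 + 0*1 = 294 + 0 = 294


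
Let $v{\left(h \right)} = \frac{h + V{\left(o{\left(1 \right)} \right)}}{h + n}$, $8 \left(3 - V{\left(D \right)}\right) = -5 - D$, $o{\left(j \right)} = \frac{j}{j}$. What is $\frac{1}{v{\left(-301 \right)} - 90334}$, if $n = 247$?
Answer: $- \frac{216}{19510955} \approx -1.1071 \cdot 10^{-5}$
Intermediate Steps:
$o{\left(j \right)} = 1$
$V{\left(D \right)} = \frac{29}{8} + \frac{D}{8}$ ($V{\left(D \right)} = 3 - \frac{-5 - D}{8} = 3 + \left(\frac{5}{8} + \frac{D}{8}\right) = \frac{29}{8} + \frac{D}{8}$)
$v{\left(h \right)} = \frac{\frac{15}{4} + h}{247 + h}$ ($v{\left(h \right)} = \frac{h + \left(\frac{29}{8} + \frac{1}{8} \cdot 1\right)}{h + 247} = \frac{h + \left(\frac{29}{8} + \frac{1}{8}\right)}{247 + h} = \frac{h + \frac{15}{4}}{247 + h} = \frac{\frac{15}{4} + h}{247 + h}$)
$\frac{1}{v{\left(-301 \right)} - 90334} = \frac{1}{\frac{\frac{15}{4} - 301}{247 - 301} - 90334} = \frac{1}{\frac{1}{-54} \left(- \frac{1189}{4}\right) - 90334} = \frac{1}{\left(- \frac{1}{54}\right) \left(- \frac{1189}{4}\right) - 90334} = \frac{1}{\frac{1189}{216} - 90334} = \frac{1}{- \frac{19510955}{216}} = - \frac{216}{19510955}$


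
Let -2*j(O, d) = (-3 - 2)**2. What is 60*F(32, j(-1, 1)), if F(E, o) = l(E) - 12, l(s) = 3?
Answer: -540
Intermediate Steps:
j(O, d) = -25/2 (j(O, d) = -(-3 - 2)**2/2 = -1/2*(-5)**2 = -1/2*25 = -25/2)
F(E, o) = -9 (F(E, o) = 3 - 12 = -9)
60*F(32, j(-1, 1)) = 60*(-9) = -540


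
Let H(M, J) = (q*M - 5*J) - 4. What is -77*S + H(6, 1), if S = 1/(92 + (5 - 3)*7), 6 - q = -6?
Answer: 6601/106 ≈ 62.274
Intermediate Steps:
q = 12 (q = 6 - 1*(-6) = 6 + 6 = 12)
H(M, J) = -4 - 5*J + 12*M (H(M, J) = (12*M - 5*J) - 4 = (-5*J + 12*M) - 4 = -4 - 5*J + 12*M)
S = 1/106 (S = 1/(92 + 2*7) = 1/(92 + 14) = 1/106 ≈ 0.0094340)
-77*S + H(6, 1) = -77*1/106 + (-4 - 5*1 + 12*6) = -77/106 + (-4 - 5 + 72) = -77/106 + 63 = 6601/106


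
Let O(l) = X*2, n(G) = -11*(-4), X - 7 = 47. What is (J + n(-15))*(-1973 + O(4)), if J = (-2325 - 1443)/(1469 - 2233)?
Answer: -17430290/191 ≈ -91258.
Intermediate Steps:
X = 54 (X = 7 + 47 = 54)
J = 942/191 (J = -3768/(-764) = -3768*(-1/764) = 942/191 ≈ 4.9319)
n(G) = 44
O(l) = 108 (O(l) = 54*2 = 108)
(J + n(-15))*(-1973 + O(4)) = (942/191 + 44)*(-1973 + 108) = (9346/191)*(-1865) = -17430290/191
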